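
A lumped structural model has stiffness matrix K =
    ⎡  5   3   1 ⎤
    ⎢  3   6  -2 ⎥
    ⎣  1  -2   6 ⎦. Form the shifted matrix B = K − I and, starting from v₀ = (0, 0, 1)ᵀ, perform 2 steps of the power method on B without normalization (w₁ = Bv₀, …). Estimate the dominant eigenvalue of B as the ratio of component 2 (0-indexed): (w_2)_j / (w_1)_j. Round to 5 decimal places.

μ ≈ 6.00000

B = K − I has rows (4, 3, 1); (3, 5, -2); (1, -2, 5)
w1 = Bv₀ = (4·0 + 3·0 + 1·1; 3·0 + 5·0 + (-2)·1; 1·0 + (-2)·0 + 5·1) = (1, -2, 5)
w2 = Bw1 = (4·1 + 3·(-2) + 1·5; 3·1 + 5·(-2) + (-2)·5; 1·1 + (-2)·(-2) + 5·5) = (3, -17, 30)
Ratio: 30/5 = 6.00000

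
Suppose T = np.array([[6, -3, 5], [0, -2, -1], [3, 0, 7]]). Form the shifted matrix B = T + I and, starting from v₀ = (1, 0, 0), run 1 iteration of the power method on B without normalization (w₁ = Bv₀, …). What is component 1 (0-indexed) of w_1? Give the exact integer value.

0

B = T + I has rows (7, -3, 5); (0, -1, -1); (3, 0, 8)
w1 = Bv₀ = (7·1 + (-3)·0 + 5·0; 0·1 + (-1)·0 + (-1)·0; 3·1 + 0·0 + 8·0) = (7, 0, 3)
Requested component of w1: 0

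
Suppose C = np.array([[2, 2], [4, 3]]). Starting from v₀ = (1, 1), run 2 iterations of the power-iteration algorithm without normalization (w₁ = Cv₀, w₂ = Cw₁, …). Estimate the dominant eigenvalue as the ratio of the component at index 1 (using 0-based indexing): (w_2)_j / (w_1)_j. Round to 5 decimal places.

λ ≈ 5.28571

w1 = Cv₀ = (2·1 + 2·1; 4·1 + 3·1) = (4, 7)
w2 = Cw1 = (2·4 + 2·7; 4·4 + 3·7) = (22, 37)
Ratio at component: 37 / 7 = 5.28571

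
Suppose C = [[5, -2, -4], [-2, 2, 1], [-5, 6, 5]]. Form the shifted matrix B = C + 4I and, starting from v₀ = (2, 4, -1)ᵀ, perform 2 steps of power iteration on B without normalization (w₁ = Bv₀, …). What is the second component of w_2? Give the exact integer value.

91

B = C + 4I has rows (9, -2, -4); (-2, 6, 1); (-5, 6, 9)
w1 = Bv₀ = (9·2 + (-2)·4 + (-4)·(-1); (-2)·2 + 6·4 + 1·(-1); (-5)·2 + 6·4 + 9·(-1)) = (14, 19, 5)
w2 = Bw1 = (9·14 + (-2)·19 + (-4)·5; (-2)·14 + 6·19 + 1·5; (-5)·14 + 6·19 + 9·5) = (68, 91, 89)
Requested component of w2: 91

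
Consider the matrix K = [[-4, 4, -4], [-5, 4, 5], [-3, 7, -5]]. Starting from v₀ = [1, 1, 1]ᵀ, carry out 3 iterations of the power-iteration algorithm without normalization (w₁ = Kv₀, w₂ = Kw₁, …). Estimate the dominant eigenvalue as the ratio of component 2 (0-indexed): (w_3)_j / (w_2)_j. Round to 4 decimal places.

w1 = Kv₀ = ((-4)·1 + 4·1 + (-4)·1; (-5)·1 + 4·1 + 5·1; (-3)·1 + 7·1 + (-5)·1) = (-4, 4, -1)
w2 = Kw1 = ((-4)·(-4) + 4·4 + (-4)·(-1); (-5)·(-4) + 4·4 + 5·(-1); (-3)·(-4) + 7·4 + (-5)·(-1)) = (36, 31, 45)
w3 = Kw2 = (-200, 169, -116)
Ratio at component: -116 / 45 = -2.5778

λ ≈ -2.5778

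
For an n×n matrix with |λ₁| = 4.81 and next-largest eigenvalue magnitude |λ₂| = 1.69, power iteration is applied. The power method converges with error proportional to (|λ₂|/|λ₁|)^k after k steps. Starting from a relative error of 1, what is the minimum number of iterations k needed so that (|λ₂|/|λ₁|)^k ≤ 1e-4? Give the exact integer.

9

|λ₂/λ₁| = 1.69/4.81 = 0.35135
Need k ≥ ln(1e-4) / ln(0.35135) = -9.2103 / -1.0460 ≈ 8.806
Smallest integer k satisfying the bound: 9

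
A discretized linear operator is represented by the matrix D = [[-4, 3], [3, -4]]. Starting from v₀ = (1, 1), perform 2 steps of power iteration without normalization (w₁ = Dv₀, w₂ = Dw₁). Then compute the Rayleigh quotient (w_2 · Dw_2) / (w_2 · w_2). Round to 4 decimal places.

w1 = Dv₀ = ((-4)·1 + 3·1; 3·1 + (-4)·1) = (-1, -1)
w2 = Dw1 = ((-4)·(-1) + 3·(-1); 3·(-1) + (-4)·(-1)) = (1, 1)
Dw2 = (-1, -1)
w2·Dw2 = 1·(-1) + 1·(-1) = -2; w2·w2 = 1·1 + 1·1 = 2
λ ≈ -2/2 = -1.0000

λ ≈ -1.0000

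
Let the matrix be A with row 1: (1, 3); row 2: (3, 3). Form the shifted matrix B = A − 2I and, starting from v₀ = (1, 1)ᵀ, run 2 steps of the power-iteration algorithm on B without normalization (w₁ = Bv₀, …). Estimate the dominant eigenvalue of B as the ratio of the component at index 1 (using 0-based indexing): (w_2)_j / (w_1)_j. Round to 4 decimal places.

B = A − 2I has rows (-1, 3); (3, 1)
w1 = Bv₀ = (2, 4)
w2 = Bw1 = (10, 10)
Ratio: 10/4 = 2.5000

2.5000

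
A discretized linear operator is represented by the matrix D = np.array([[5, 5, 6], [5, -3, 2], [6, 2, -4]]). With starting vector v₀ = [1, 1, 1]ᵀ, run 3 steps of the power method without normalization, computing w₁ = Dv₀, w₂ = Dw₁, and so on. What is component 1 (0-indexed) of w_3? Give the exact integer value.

w1 = Dv₀ = (5·1 + 5·1 + 6·1; 5·1 + (-3)·1 + 2·1; 6·1 + 2·1 + (-4)·1) = (16, 4, 4)
w2 = Dw1 = (5·16 + 5·4 + 6·4; 5·16 + (-3)·4 + 2·4; 6·16 + 2·4 + (-4)·4) = (124, 76, 88)
w3 = Dw2 = (1528, 568, 544)
The requested component of w3 is 568.

568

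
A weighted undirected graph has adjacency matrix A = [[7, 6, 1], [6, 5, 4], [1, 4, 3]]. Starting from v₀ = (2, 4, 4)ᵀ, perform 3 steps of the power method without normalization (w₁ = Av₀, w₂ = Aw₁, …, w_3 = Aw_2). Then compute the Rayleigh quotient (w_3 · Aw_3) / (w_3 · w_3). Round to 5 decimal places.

w1 = Av₀ = (7·2 + 6·4 + 1·4; 6·2 + 5·4 + 4·4; 1·2 + 4·4 + 3·4) = (42, 48, 30)
w2 = Aw1 = (7·42 + 6·48 + 1·30; 6·42 + 5·48 + 4·30; 1·42 + 4·48 + 3·30) = (612, 612, 324)
w3 = Aw2 = (8280, 8028, 4032)
Aw3 = (110160, 105948, 52488)
w3·Aw3 = 8280·110160 + 8028·105948 + 4032·52488 = 1974306960; w3·w3 = 8280·8280 + 8028·8028 + 4032·4032 = 149264208
λ ≈ 1974306960/149264208 = 13.22693

λ ≈ 13.22693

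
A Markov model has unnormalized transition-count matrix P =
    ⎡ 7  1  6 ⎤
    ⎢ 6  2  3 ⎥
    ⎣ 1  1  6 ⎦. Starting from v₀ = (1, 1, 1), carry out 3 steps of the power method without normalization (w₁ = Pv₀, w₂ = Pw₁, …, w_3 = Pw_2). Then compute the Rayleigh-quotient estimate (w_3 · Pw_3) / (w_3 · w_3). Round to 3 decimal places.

10.483

w1 = Pv₀ = (14, 11, 8)
w2 = Pw1 = (157, 130, 73)
w3 = Pw2 = (1667, 1421, 725)
Pw3 = (17440, 15019, 7438)
w3·Pw3 = 1667·17440 + 1421·15019 + 725·7438 = 55807029; w3·w3 = 1667·1667 + 1421·1421 + 725·725 = 5323755
λ ≈ 55807029/5323755 = 10.483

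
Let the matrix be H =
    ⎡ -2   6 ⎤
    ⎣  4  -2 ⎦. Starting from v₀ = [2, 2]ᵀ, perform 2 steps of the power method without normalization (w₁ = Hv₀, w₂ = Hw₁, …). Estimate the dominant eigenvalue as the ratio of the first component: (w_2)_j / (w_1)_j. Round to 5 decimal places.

w1 = Hv₀ = (8, 4)
w2 = Hw1 = (8, 24)
Ratio at component: 8 / 8 = 1.00000

1.00000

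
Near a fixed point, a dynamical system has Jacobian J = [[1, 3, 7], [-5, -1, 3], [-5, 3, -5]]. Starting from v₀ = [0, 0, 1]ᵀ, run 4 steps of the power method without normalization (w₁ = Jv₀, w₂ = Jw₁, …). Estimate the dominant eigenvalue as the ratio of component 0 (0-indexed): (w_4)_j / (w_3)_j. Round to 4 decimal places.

0.8811

w1 = Jv₀ = (1·0 + 3·0 + 7·1; (-5)·0 + (-1)·0 + 3·1; (-5)·0 + 3·0 + (-5)·1) = (7, 3, -5)
w2 = Jw1 = (1·7 + 3·3 + 7·(-5); (-5)·7 + (-1)·3 + 3·(-5); (-5)·7 + 3·3 + (-5)·(-5)) = (-19, -53, -1)
w3 = Jw2 = (-185, 145, -59)
w4 = Jw3 = (-163, 603, 1655)
Ratio at component: -163 / -185 = 0.8811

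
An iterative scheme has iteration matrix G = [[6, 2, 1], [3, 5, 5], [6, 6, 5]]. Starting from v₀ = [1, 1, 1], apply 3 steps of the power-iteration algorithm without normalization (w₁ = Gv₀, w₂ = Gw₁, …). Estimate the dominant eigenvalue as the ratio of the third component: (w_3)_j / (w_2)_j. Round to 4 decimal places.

w1 = Gv₀ = (6·1 + 2·1 + 1·1; 3·1 + 5·1 + 5·1; 6·1 + 6·1 + 5·1) = (9, 13, 17)
w2 = Gw1 = (6·9 + 2·13 + 1·17; 3·9 + 5·13 + 5·17; 6·9 + 6·13 + 5·17) = (97, 177, 217)
w3 = Gw2 = (1153, 2261, 2729)
Ratio at component: 2729 / 217 = 12.5760

12.5760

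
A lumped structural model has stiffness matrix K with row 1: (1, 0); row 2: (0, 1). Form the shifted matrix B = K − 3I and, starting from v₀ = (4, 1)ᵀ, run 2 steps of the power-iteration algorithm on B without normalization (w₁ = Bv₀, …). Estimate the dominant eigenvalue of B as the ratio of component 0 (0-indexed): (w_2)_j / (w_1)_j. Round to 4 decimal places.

B = K − 3I has rows (-2, 0); (0, -2)
w1 = Bv₀ = (-8, -2)
w2 = Bw1 = (16, 4)
Ratio: 16/-8 = -2.0000

-2.0000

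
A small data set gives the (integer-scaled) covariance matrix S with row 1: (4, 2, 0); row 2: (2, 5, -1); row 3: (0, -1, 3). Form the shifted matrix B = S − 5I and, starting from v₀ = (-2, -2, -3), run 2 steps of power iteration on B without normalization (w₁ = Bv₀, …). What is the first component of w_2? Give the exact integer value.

B = S − 5I has rows (-1, 2, 0); (2, 0, -1); (0, -1, -2)
w1 = Bv₀ = ((-1)·(-2) + 2·(-2) + 0·(-3); 2·(-2) + 0·(-2) + (-1)·(-3); 0·(-2) + (-1)·(-2) + (-2)·(-3)) = (-2, -1, 8)
w2 = Bw1 = ((-1)·(-2) + 2·(-1) + 0·8; 2·(-2) + 0·(-1) + (-1)·8; 0·(-2) + (-1)·(-1) + (-2)·8) = (0, -12, -15)
Requested component of w2: 0

0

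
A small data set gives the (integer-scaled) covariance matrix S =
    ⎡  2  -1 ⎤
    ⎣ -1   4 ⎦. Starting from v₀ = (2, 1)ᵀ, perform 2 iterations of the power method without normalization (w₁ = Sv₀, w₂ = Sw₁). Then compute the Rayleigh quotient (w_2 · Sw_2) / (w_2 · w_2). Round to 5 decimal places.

λ ≈ 2.24390

w1 = Sv₀ = (2·2 + (-1)·1; (-1)·2 + 4·1) = (3, 2)
w2 = Sw1 = (2·3 + (-1)·2; (-1)·3 + 4·2) = (4, 5)
Sw2 = (3, 16)
w2·Sw2 = 4·3 + 5·16 = 92; w2·w2 = 4·4 + 5·5 = 41
λ ≈ 92/41 = 2.24390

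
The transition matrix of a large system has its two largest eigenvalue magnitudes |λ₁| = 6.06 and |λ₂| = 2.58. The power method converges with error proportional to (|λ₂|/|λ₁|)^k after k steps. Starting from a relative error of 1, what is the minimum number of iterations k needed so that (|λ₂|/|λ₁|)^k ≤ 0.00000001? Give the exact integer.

22

|λ₂/λ₁| = 2.58/6.06 = 0.42574
Need k ≥ ln(0.00000001) / ln(0.42574) = -18.4207 / -0.8539 ≈ 21.572
Smallest integer k satisfying the bound: 22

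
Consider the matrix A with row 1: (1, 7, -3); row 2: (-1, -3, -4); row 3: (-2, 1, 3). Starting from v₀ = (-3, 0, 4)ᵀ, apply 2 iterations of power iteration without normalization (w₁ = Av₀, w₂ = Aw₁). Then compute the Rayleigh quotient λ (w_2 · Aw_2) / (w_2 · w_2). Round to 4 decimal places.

3.7999

w1 = Av₀ = (-15, -13, 18)
w2 = Aw1 = (-160, -18, 71)
Aw2 = (-499, -70, 515)
w2·Aw2 = (-160)·(-499) + (-18)·(-70) + 71·515 = 117665; w2·w2 = (-160)·(-160) + (-18)·(-18) + 71·71 = 30965
λ ≈ 117665/30965 = 3.7999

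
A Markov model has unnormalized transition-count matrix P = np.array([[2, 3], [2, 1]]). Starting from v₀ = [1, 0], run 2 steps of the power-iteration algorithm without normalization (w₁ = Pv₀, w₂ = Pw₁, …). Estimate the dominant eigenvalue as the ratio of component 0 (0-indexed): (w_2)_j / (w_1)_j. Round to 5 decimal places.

λ ≈ 5.00000

w1 = Pv₀ = (2·1 + 3·0; 2·1 + 1·0) = (2, 2)
w2 = Pw1 = (2·2 + 3·2; 2·2 + 1·2) = (10, 6)
Ratio at component: 10 / 2 = 5.00000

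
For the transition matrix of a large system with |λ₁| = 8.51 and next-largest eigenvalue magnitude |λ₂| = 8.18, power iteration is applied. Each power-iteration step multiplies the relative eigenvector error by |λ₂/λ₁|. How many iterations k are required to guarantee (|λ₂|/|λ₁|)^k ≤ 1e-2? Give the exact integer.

|λ₂/λ₁| = 8.18/8.51 = 0.96122
Need k ≥ ln(1e-2) / ln(0.96122) = -4.6052 / -0.0395 ≈ 116.440
Smallest integer k satisfying the bound: 117

117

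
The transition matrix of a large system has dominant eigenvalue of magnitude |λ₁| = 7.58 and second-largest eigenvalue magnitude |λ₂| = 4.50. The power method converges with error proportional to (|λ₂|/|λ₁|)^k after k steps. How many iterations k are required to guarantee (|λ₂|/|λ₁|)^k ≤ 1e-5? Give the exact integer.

23

|λ₂/λ₁| = 4.50/7.58 = 0.59367
Need k ≥ ln(1e-5) / ln(0.59367) = -11.5129 / -0.5214 ≈ 22.079
Smallest integer k satisfying the bound: 23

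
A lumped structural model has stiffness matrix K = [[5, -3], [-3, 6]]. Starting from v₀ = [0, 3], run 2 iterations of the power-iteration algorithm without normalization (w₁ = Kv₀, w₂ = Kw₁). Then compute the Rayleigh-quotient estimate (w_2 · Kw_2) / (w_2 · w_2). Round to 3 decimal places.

w1 = Kv₀ = (-9, 18)
w2 = Kw1 = (-99, 135)
Kw2 = (-900, 1107)
w2·Kw2 = (-99)·(-900) + 135·1107 = 238545; w2·w2 = (-99)·(-99) + 135·135 = 28026
λ ≈ 238545/28026 = 8.512

8.512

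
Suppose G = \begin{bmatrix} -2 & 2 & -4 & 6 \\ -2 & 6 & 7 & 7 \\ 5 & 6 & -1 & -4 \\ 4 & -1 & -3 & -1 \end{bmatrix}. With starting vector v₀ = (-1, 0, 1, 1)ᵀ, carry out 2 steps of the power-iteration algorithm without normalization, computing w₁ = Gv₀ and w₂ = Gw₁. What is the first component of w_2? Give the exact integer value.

16

w1 = Gv₀ = (4, 16, -10, -8)
w2 = Gw1 = (16, -38, 158, 38)
The requested component of w2 is 16.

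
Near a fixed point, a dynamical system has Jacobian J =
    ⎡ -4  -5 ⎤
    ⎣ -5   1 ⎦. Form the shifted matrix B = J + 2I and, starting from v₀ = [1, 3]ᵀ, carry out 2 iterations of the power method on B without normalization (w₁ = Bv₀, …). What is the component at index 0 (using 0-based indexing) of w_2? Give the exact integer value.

B = J + 2I has rows (-2, -5); (-5, 3)
w1 = Bv₀ = (-17, 4)
w2 = Bw1 = (14, 97)
Requested component of w2: 14

14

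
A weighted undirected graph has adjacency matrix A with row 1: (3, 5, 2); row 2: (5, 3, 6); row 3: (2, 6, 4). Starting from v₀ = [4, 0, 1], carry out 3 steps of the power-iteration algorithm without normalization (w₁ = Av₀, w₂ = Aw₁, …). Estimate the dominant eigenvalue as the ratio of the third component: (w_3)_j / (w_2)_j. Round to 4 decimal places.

λ ≈ 11.3793

w1 = Av₀ = (3·4 + 5·0 + 2·1; 5·4 + 3·0 + 6·1; 2·4 + 6·0 + 4·1) = (14, 26, 12)
w2 = Aw1 = (3·14 + 5·26 + 2·12; 5·14 + 3·26 + 6·12; 2·14 + 6·26 + 4·12) = (196, 220, 232)
w3 = Aw2 = (2152, 3032, 2640)
Ratio at component: 2640 / 232 = 11.3793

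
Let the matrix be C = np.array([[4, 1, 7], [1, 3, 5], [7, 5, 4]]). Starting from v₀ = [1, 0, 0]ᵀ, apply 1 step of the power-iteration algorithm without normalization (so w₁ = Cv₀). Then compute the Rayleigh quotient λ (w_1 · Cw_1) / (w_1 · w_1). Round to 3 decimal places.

w1 = Cv₀ = (4·1 + 1·0 + 7·0; 1·1 + 3·0 + 5·0; 7·1 + 5·0 + 4·0) = (4, 1, 7)
Cw1 = (66, 42, 61)
w1·Cw1 = 4·66 + 1·42 + 7·61 = 733; w1·w1 = 4·4 + 1·1 + 7·7 = 66
λ ≈ 733/66 = 11.106

λ ≈ 11.106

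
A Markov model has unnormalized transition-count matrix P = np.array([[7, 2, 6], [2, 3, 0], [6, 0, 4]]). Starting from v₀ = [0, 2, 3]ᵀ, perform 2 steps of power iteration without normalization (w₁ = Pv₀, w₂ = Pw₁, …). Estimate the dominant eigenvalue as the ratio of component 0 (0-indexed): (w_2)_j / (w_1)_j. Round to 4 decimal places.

w1 = Pv₀ = (7·0 + 2·2 + 6·3; 2·0 + 3·2 + 0·3; 6·0 + 0·2 + 4·3) = (22, 6, 12)
w2 = Pw1 = (7·22 + 2·6 + 6·12; 2·22 + 3·6 + 0·12; 6·22 + 0·6 + 4·12) = (238, 62, 180)
Ratio at component: 238 / 22 = 10.8182

λ ≈ 10.8182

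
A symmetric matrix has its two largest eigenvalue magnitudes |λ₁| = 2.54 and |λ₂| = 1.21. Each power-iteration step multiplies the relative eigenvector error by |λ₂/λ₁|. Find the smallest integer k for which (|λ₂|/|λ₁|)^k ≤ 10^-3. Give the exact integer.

|λ₂/λ₁| = 1.21/2.54 = 0.47638
Need k ≥ ln(10^-3) / ln(0.47638) = -6.9078 / -0.7415 ≈ 9.315
Smallest integer k satisfying the bound: 10

10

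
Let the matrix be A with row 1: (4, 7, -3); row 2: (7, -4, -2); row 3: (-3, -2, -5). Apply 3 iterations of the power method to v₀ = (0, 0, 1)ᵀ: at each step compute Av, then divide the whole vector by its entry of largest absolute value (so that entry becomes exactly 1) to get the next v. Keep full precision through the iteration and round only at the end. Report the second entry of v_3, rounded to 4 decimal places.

Av0 = (-3.00000, -2.00000, -5.00000); divide by -5.00000 → v1 = (0.60000, 0.40000, 1.00000)
Av1 = (2.20000, 0.60000, -7.60000); divide by -7.60000 → v2 = (-0.28947, -0.07895, 1.00000)
Av2 = (-4.71053, -3.71053, -3.97368); divide by -4.71053 → v3 = (1.00000, 0.78771, 0.84358)
Requested entry of v3: -141/-179 = 0.7877

0.7877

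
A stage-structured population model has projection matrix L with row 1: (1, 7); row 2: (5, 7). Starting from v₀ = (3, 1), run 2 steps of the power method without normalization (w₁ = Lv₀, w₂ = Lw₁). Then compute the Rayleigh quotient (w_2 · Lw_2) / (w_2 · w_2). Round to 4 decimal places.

10.5044

w1 = Lv₀ = (10, 22)
w2 = Lw1 = (164, 204)
Lw2 = (1592, 2248)
w2·Lw2 = 164·1592 + 204·2248 = 719680; w2·w2 = 164·164 + 204·204 = 68512
λ ≈ 719680/68512 = 10.5044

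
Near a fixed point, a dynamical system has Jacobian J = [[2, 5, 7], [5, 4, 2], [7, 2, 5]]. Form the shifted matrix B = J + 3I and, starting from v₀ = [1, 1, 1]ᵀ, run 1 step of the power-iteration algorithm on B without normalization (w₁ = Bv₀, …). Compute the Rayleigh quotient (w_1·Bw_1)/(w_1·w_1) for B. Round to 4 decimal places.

16.1589

B = J + 3I has rows (5, 5, 7); (5, 7, 2); (7, 2, 8)
w1 = Bv₀ = (17, 14, 17)
Bw1 = (274, 217, 283)
w1·Bw1 = 12507; w1·w1 = 774; μ ≈ 12507/774 = 16.1589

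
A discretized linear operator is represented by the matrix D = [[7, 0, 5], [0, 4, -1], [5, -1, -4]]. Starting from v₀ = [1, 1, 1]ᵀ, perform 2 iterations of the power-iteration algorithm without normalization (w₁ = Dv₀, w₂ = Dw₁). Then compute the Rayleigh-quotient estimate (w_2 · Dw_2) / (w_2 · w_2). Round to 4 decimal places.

w1 = Dv₀ = (12, 3, 0)
w2 = Dw1 = (84, 12, 57)
Dw2 = (873, -9, 180)
w2·Dw2 = 84·873 + 12·(-9) + 57·180 = 83484; w2·w2 = 84·84 + 12·12 + 57·57 = 10449
λ ≈ 83484/10449 = 7.9897

7.9897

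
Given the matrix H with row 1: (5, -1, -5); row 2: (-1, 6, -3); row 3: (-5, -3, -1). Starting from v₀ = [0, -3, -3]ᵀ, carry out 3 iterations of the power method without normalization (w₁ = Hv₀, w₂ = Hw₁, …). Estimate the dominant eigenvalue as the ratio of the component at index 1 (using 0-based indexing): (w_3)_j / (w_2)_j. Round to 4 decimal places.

w1 = Hv₀ = (18, -9, 12)
w2 = Hw1 = (39, -108, -75)
w3 = Hw2 = (678, -462, 204)
Ratio at component: -462 / -108 = 4.2778

4.2778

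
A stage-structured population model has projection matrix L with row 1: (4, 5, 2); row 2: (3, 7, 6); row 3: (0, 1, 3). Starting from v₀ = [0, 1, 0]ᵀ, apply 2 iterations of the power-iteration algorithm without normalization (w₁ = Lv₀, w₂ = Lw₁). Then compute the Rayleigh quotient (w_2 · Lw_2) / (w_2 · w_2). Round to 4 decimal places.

10.3717

w1 = Lv₀ = (5, 7, 1)
w2 = Lw1 = (57, 70, 10)
Lw2 = (598, 721, 100)
w2·Lw2 = 57·598 + 70·721 + 10·100 = 85556; w2·w2 = 57·57 + 70·70 + 10·10 = 8249
λ ≈ 85556/8249 = 10.3717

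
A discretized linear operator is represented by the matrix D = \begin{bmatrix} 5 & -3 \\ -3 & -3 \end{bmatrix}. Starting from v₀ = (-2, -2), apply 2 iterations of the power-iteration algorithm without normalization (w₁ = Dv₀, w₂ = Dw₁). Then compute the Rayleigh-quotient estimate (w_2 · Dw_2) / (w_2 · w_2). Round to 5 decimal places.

1.58621

w1 = Dv₀ = (-4, 12)
w2 = Dw1 = (-56, -24)
Dw2 = (-208, 240)
w2·Dw2 = (-56)·(-208) + (-24)·240 = 5888; w2·w2 = (-56)·(-56) + (-24)·(-24) = 3712
λ ≈ 5888/3712 = 1.58621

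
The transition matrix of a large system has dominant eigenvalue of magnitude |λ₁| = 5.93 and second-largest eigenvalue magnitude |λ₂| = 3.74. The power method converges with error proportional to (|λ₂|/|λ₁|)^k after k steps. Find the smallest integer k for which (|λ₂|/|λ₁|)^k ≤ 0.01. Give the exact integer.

|λ₂/λ₁| = 3.74/5.93 = 0.63069
Need k ≥ ln(0.01) / ln(0.63069) = -4.6052 / -0.4609 ≈ 9.991
Smallest integer k satisfying the bound: 10

10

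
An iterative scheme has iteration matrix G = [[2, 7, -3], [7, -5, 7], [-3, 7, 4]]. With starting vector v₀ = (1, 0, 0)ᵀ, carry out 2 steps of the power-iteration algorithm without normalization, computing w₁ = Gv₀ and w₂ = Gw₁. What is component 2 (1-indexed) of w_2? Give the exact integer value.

w1 = Gv₀ = (2, 7, -3)
w2 = Gw1 = (62, -42, 31)
The requested component of w2 is -42.

-42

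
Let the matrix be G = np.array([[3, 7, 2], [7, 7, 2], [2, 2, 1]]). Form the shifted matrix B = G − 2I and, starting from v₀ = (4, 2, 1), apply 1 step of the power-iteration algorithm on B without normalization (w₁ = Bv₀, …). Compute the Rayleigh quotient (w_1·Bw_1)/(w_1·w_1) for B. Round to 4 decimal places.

B = G − 2I has rows (1, 7, 2); (7, 5, 2); (2, 2, -1)
w1 = Bv₀ = (1·4 + 7·2 + 2·1; 7·4 + 5·2 + 2·1; 2·4 + 2·2 + (-1)·1) = (20, 40, 11)
Bw1 = (322, 362, 109)
w1·Bw1 = 22119; w1·w1 = 2121; μ ≈ 22119/2121 = 10.4286

μ ≈ 10.4286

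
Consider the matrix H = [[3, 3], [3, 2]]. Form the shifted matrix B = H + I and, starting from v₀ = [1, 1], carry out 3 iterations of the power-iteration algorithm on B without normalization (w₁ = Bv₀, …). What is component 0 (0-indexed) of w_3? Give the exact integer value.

B = H + I has rows (4, 3); (3, 3)
w1 = Bv₀ = (4·1 + 3·1; 3·1 + 3·1) = (7, 6)
w2 = Bw1 = (4·7 + 3·6; 3·7 + 3·6) = (46, 39)
w3 = Bw2 = (301, 255)
Requested component of w3: 301

301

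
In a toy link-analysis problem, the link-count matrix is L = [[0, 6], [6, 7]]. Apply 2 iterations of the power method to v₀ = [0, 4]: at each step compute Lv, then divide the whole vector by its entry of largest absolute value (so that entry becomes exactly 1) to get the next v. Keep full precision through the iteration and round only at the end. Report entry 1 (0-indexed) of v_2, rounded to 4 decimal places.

Lv0 = (24.00000, 28.00000); divide by 28.00000 → v1 = (0.85714, 1.00000)
Lv1 = (6.00000, 12.14286); divide by 12.14286 → v2 = (0.49412, 1.00000)
Requested entry of v2: 340/340 = 1.0000

1.0000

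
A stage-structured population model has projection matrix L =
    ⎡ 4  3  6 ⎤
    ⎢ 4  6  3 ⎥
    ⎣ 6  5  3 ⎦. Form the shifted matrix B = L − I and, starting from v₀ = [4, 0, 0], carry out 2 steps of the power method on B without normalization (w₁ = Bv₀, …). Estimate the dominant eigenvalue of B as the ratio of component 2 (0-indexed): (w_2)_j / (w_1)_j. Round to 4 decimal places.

μ ≈ 8.3333

B = L − I has rows (3, 3, 6); (4, 5, 3); (6, 5, 2)
w1 = Bv₀ = (3·4 + 3·0 + 6·0; 4·4 + 5·0 + 3·0; 6·4 + 5·0 + 2·0) = (12, 16, 24)
w2 = Bw1 = (3·12 + 3·16 + 6·24; 4·12 + 5·16 + 3·24; 6·12 + 5·16 + 2·24) = (228, 200, 200)
Ratio: 200/24 = 8.3333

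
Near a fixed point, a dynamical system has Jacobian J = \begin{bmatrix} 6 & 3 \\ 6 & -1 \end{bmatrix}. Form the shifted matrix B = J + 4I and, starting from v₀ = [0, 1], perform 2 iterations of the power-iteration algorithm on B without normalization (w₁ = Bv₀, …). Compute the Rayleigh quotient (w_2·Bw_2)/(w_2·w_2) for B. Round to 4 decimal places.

B = J + 4I has rows (10, 3); (6, 3)
w1 = Bv₀ = (10·0 + 3·1; 6·0 + 3·1) = (3, 3)
w2 = Bw1 = (10·3 + 3·3; 6·3 + 3·3) = (39, 27)
Bw2 = (471, 315)
w2·Bw2 = 26874; w2·w2 = 2250; μ ≈ 26874/2250 = 11.9440

μ ≈ 11.9440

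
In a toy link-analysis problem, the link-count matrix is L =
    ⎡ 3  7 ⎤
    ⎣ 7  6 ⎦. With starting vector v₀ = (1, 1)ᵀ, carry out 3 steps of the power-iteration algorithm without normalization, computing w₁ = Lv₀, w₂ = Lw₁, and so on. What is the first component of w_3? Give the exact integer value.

1399

w1 = Lv₀ = (3·1 + 7·1; 7·1 + 6·1) = (10, 13)
w2 = Lw1 = (3·10 + 7·13; 7·10 + 6·13) = (121, 148)
w3 = Lw2 = (1399, 1735)
The requested component of w3 is 1399.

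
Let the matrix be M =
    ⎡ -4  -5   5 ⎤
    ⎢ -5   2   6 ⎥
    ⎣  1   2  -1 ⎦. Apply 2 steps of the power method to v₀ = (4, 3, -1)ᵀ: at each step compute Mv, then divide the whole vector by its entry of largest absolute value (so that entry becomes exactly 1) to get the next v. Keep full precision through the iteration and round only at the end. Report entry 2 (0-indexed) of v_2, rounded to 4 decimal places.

Mv0 = (-36.00000, -20.00000, 11.00000); divide by -36.00000 → v1 = (1.00000, 0.55556, -0.30556)
Mv1 = (-8.30556, -5.72222, 2.41667); divide by -8.30556 → v2 = (1.00000, 0.68896, -0.29097)
Requested entry of v2: -87/299 = -0.2910

-0.2910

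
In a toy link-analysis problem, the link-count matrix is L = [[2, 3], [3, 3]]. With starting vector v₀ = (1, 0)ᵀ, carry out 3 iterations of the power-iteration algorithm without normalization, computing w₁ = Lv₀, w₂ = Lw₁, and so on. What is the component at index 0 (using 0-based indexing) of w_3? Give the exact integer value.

71

w1 = Lv₀ = (2·1 + 3·0; 3·1 + 3·0) = (2, 3)
w2 = Lw1 = (2·2 + 3·3; 3·2 + 3·3) = (13, 15)
w3 = Lw2 = (71, 84)
The requested component of w3 is 71.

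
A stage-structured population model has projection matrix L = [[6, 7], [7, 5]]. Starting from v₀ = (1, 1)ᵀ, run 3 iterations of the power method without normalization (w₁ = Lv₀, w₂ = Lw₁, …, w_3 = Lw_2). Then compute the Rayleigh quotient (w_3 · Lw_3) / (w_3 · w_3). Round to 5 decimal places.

12.51783

w1 = Lv₀ = (6·1 + 7·1; 7·1 + 5·1) = (13, 12)
w2 = Lw1 = (6·13 + 7·12; 7·13 + 5·12) = (162, 151)
w3 = Lw2 = (2029, 1889)
Lw3 = (25397, 23648)
w3·Lw3 = 2029·25397 + 1889·23648 = 96201585; w3·w3 = 2029·2029 + 1889·1889 = 7685162
λ ≈ 96201585/7685162 = 12.51783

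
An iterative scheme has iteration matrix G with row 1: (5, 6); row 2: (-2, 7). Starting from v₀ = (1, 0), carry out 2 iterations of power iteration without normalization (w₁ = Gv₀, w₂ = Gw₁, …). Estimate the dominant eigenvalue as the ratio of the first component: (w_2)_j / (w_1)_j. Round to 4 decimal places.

w1 = Gv₀ = (5, -2)
w2 = Gw1 = (13, -24)
Ratio at component: 13 / 5 = 2.6000

λ ≈ 2.6000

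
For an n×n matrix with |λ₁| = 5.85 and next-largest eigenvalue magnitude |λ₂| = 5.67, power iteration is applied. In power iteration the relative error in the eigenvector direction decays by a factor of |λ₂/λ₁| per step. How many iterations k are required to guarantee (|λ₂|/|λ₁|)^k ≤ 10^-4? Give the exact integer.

295

|λ₂/λ₁| = 5.67/5.85 = 0.96923
Need k ≥ ln(10^-4) / ln(0.96923) = -9.2103 / -0.0313 ≈ 294.707
Smallest integer k satisfying the bound: 295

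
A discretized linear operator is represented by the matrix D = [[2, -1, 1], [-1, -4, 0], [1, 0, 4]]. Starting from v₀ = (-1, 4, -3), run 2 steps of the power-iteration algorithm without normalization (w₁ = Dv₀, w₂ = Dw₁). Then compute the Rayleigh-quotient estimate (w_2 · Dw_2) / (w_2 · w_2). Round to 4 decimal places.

0.0586

w1 = Dv₀ = (-9, -15, -13)
w2 = Dw1 = (-16, 69, -61)
Dw2 = (-162, -260, -260)
w2·Dw2 = (-16)·(-162) + 69·(-260) + (-61)·(-260) = 512; w2·w2 = (-16)·(-16) + 69·69 + (-61)·(-61) = 8738
λ ≈ 512/8738 = 0.0586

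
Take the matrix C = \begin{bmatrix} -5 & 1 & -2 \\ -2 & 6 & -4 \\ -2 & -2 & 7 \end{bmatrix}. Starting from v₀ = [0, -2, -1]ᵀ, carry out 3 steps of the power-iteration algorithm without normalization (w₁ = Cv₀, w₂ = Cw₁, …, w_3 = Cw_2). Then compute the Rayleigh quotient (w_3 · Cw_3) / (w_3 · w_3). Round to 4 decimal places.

7.1765

w1 = Cv₀ = (0, -8, -3)
w2 = Cw1 = (-2, -36, -5)
w3 = Cw2 = (-16, -192, 41)
Cw3 = (-194, -1284, 703)
w3·Cw3 = (-16)·(-194) + (-192)·(-1284) + 41·703 = 278455; w3·w3 = (-16)·(-16) + (-192)·(-192) + 41·41 = 38801
λ ≈ 278455/38801 = 7.1765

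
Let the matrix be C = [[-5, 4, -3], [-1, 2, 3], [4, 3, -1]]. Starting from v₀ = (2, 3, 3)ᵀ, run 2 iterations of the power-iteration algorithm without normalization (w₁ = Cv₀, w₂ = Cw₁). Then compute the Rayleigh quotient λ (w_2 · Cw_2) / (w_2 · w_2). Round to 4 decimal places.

w1 = Cv₀ = ((-5)·2 + 4·3 + (-3)·3; (-1)·2 + 2·3 + 3·3; 4·2 + 3·3 + (-1)·3) = (-7, 13, 14)
w2 = Cw1 = ((-5)·(-7) + 4·13 + (-3)·14; (-1)·(-7) + 2·13 + 3·14; 4·(-7) + 3·13 + (-1)·14) = (45, 75, -3)
Cw2 = (84, 96, 408)
w2·Cw2 = 45·84 + 75·96 + (-3)·408 = 9756; w2·w2 = 45·45 + 75·75 + (-3)·(-3) = 7659
λ ≈ 9756/7659 = 1.2738

1.2738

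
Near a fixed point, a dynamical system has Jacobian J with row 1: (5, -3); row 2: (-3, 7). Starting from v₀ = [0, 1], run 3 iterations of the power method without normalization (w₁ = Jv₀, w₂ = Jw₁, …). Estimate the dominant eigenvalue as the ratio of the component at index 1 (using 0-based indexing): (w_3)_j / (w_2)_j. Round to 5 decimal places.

λ ≈ 8.86207

w1 = Jv₀ = (5·0 + (-3)·1; (-3)·0 + 7·1) = (-3, 7)
w2 = Jw1 = (5·(-3) + (-3)·7; (-3)·(-3) + 7·7) = (-36, 58)
w3 = Jw2 = (-354, 514)
Ratio at component: 514 / 58 = 8.86207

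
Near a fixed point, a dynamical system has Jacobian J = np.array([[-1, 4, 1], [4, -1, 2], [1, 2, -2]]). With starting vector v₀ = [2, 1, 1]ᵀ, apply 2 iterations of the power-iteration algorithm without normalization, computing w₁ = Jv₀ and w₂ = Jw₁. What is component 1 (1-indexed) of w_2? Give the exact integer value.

w1 = Jv₀ = (3, 9, 2)
w2 = Jw1 = (35, 7, 17)
The requested component of w2 is 35.

35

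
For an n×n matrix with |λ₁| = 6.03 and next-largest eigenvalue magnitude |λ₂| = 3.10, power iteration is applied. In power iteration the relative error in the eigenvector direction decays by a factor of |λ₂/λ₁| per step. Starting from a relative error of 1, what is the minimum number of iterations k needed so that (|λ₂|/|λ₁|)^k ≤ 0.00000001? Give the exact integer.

|λ₂/λ₁| = 3.10/6.03 = 0.51410
Need k ≥ ln(0.00000001) / ln(0.51410) = -18.4207 / -0.6653 ≈ 27.686
Smallest integer k satisfying the bound: 28

28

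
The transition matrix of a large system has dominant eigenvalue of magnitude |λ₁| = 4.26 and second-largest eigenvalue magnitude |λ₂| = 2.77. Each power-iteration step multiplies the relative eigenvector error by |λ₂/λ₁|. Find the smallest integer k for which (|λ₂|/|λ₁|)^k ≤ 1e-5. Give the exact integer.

|λ₂/λ₁| = 2.77/4.26 = 0.65023
Need k ≥ ln(1e-5) / ln(0.65023) = -11.5129 / -0.4304 ≈ 26.748
Smallest integer k satisfying the bound: 27

27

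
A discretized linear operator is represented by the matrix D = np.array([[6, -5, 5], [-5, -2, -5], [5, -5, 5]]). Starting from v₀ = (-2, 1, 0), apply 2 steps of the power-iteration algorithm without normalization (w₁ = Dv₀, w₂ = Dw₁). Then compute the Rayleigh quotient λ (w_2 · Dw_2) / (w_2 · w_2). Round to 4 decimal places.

w1 = Dv₀ = (6·(-2) + (-5)·1 + 5·0; (-5)·(-2) + (-2)·1 + (-5)·0; 5·(-2) + (-5)·1 + 5·0) = (-17, 8, -15)
w2 = Dw1 = (6·(-17) + (-5)·8 + 5·(-15); (-5)·(-17) + (-2)·8 + (-5)·(-15); 5·(-17) + (-5)·8 + 5·(-15)) = (-217, 144, -200)
Dw2 = (-3022, 1797, -2805)
w2·Dw2 = (-217)·(-3022) + 144·1797 + (-200)·(-2805) = 1475542; w2·w2 = (-217)·(-217) + 144·144 + (-200)·(-200) = 107825
λ ≈ 1475542/107825 = 13.6846

13.6846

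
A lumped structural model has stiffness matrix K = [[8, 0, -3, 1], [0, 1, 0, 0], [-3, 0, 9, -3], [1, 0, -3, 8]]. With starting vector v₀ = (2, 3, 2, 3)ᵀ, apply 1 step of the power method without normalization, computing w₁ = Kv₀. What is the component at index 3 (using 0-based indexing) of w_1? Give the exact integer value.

w1 = Kv₀ = (8·2 + 0·3 + (-3)·2 + 1·3; 0·2 + 1·3 + 0·2 + 0·3; (-3)·2 + 0·3 + 9·2 + (-3)·3; 1·2 + 0·3 + (-3)·2 + 8·3) = (13, 3, 3, 20)
The requested component of w1 is 20.

20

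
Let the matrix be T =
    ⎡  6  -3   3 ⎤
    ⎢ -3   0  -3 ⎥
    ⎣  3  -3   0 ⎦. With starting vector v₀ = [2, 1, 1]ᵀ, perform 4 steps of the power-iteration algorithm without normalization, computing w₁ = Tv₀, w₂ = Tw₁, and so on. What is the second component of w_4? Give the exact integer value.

-4293

w1 = Tv₀ = (12, -9, 3)
w2 = Tw1 = (108, -45, 63)
w3 = Tw2 = (972, -513, 459)
w4 = Tw3 = (8748, -4293, 4455)
The requested component of w4 is -4293.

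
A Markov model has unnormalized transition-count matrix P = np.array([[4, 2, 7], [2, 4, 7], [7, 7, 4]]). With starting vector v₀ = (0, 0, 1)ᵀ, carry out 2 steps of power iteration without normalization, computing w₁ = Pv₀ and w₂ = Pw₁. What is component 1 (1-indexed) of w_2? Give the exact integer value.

w1 = Pv₀ = (4·0 + 2·0 + 7·1; 2·0 + 4·0 + 7·1; 7·0 + 7·0 + 4·1) = (7, 7, 4)
w2 = Pw1 = (4·7 + 2·7 + 7·4; 2·7 + 4·7 + 7·4; 7·7 + 7·7 + 4·4) = (70, 70, 114)
The requested component of w2 is 70.

70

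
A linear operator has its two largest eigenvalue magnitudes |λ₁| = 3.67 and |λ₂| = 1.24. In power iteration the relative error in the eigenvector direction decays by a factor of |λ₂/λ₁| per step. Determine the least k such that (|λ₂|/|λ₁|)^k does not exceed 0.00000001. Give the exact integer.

17

|λ₂/λ₁| = 1.24/3.67 = 0.33787
Need k ≥ ln(0.00000001) / ln(0.33787) = -18.4207 / -1.0851 ≈ 16.976
Smallest integer k satisfying the bound: 17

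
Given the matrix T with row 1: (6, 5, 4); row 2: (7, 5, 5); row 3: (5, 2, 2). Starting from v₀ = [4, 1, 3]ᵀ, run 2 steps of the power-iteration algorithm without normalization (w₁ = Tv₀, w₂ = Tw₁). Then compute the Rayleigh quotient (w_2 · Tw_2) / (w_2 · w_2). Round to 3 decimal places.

w1 = Tv₀ = (6·4 + 5·1 + 4·3; 7·4 + 5·1 + 5·3; 5·4 + 2·1 + 2·3) = (41, 48, 28)
w2 = Tw1 = (6·41 + 5·48 + 4·28; 7·41 + 5·48 + 5·28; 5·41 + 2·48 + 2·28) = (598, 667, 357)
Tw2 = (8351, 9306, 5038)
w2·Tw2 = 598·8351 + 667·9306 + 357·5038 = 12999566; w2·w2 = 598·598 + 667·667 + 357·357 = 929942
λ ≈ 12999566/929942 = 13.979

λ ≈ 13.979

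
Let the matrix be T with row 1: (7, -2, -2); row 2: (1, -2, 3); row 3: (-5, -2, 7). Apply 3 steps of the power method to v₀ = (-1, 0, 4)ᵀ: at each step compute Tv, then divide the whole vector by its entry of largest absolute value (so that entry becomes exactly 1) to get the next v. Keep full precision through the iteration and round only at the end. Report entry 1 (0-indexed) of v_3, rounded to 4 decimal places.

Tv0 = (-15.00000, 11.00000, 33.00000); divide by 33.00000 → v1 = (-0.45455, 0.33333, 1.00000)
Tv1 = (-5.84848, 1.87879, 8.60606); divide by 8.60606 → v2 = (-0.67958, 0.21831, 1.00000)
Tv2 = (-7.19366, 1.88380, 9.96127); divide by 9.96127 → v3 = (-0.72216, 0.18911, 1.00000)
Requested entry of v3: 535/2829 = 0.1891

0.1891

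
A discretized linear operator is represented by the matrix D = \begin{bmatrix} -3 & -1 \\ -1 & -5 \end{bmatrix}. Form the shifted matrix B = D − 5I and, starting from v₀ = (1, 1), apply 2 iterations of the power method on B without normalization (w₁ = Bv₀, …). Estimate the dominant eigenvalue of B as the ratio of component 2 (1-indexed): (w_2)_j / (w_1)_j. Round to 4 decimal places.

μ ≈ -10.8182

B = D − 5I has rows (-8, -1); (-1, -10)
w1 = Bv₀ = ((-8)·1 + (-1)·1; (-1)·1 + (-10)·1) = (-9, -11)
w2 = Bw1 = ((-8)·(-9) + (-1)·(-11); (-1)·(-9) + (-10)·(-11)) = (83, 119)
Ratio: 119/-11 = -10.8182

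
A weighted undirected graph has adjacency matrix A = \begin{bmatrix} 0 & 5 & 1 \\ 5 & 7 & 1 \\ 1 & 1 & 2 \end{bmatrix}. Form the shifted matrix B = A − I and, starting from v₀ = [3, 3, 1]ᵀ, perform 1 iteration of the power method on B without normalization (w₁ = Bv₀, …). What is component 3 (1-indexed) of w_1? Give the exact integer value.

B = A − I has rows (-1, 5, 1); (5, 6, 1); (1, 1, 1)
w1 = Bv₀ = (13, 34, 7)
Requested component of w1: 7

7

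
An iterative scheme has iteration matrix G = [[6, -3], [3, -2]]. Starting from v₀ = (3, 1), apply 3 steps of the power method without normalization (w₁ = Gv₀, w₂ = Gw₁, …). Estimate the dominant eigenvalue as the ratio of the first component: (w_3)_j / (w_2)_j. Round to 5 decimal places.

w1 = Gv₀ = (15, 7)
w2 = Gw1 = (69, 31)
w3 = Gw2 = (321, 145)
Ratio at component: 321 / 69 = 4.65217

4.65217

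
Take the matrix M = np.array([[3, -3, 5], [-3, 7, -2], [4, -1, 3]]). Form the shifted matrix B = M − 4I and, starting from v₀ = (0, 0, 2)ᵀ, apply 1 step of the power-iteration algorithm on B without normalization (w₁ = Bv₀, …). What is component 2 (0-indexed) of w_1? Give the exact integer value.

B = M − 4I has rows (-1, -3, 5); (-3, 3, -2); (4, -1, -1)
w1 = Bv₀ = (10, -4, -2)
Requested component of w1: -2

-2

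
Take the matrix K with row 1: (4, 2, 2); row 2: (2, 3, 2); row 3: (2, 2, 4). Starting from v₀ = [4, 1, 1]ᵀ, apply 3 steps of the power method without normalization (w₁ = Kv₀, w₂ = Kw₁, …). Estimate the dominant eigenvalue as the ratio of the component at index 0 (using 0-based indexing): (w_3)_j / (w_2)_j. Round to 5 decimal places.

7.41791

w1 = Kv₀ = (4·4 + 2·1 + 2·1; 2·4 + 3·1 + 2·1; 2·4 + 2·1 + 4·1) = (20, 13, 14)
w2 = Kw1 = (4·20 + 2·13 + 2·14; 2·20 + 3·13 + 2·14; 2·20 + 2·13 + 4·14) = (134, 107, 122)
w3 = Kw2 = (994, 833, 970)
Ratio at component: 994 / 134 = 7.41791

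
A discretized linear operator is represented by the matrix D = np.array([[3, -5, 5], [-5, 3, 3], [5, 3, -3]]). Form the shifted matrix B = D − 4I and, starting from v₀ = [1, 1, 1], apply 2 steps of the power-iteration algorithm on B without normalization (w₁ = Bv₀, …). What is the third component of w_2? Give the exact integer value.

B = D − 4I has rows (-1, -5, 5); (-5, -1, 3); (5, 3, -7)
w1 = Bv₀ = (-1, -3, 1)
w2 = Bw1 = (21, 11, -21)
Requested component of w2: -21

-21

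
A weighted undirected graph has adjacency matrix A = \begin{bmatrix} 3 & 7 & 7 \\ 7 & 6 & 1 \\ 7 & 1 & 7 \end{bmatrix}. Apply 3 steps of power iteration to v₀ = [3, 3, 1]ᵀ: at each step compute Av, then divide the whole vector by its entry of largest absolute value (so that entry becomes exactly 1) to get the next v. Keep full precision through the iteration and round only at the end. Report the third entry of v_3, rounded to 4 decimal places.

Av0 = (37.00000, 40.00000, 31.00000); divide by 40.00000 → v1 = (0.92500, 1.00000, 0.77500)
Av1 = (15.20000, 13.25000, 12.90000); divide by 15.20000 → v2 = (1.00000, 0.87171, 0.84868)
Av2 = (15.04276, 13.07895, 13.81250); divide by 15.04276 → v3 = (1.00000, 0.86945, 0.91822)
Requested entry of v3: 8398/9146 = 0.9182

0.9182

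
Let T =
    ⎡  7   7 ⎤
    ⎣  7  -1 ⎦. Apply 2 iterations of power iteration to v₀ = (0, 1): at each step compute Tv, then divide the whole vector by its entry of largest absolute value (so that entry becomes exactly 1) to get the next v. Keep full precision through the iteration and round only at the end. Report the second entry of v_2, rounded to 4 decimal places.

Tv0 = (7.00000, -1.00000); divide by 7.00000 → v1 = (1.00000, -0.14286)
Tv1 = (6.00000, 7.14286); divide by 7.14286 → v2 = (0.84000, 1.00000)
Requested entry of v2: 50/50 = 1.0000

1.0000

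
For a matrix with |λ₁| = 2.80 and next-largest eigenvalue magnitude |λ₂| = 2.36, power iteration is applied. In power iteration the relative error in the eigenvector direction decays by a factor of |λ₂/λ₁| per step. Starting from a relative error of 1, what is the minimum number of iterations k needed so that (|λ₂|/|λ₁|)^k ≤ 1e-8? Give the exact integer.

108

|λ₂/λ₁| = 2.36/2.80 = 0.84286
Need k ≥ ln(1e-8) / ln(0.84286) = -18.4207 / -0.1710 ≈ 107.750
Smallest integer k satisfying the bound: 108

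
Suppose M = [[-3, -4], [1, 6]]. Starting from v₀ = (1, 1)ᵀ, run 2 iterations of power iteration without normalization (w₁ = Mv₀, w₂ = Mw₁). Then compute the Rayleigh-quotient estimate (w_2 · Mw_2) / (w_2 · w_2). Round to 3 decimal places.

λ ≈ 6.231

w1 = Mv₀ = (-7, 7)
w2 = Mw1 = (-7, 35)
Mw2 = (-119, 203)
w2·Mw2 = (-7)·(-119) + 35·203 = 7938; w2·w2 = (-7)·(-7) + 35·35 = 1274
λ ≈ 7938/1274 = 6.231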